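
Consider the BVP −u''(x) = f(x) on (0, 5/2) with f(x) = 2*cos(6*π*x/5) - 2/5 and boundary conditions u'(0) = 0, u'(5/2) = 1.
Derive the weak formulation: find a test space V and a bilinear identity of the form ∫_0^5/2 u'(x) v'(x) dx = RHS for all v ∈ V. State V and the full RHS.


V = H^1(0, 5/2) (v unrestricted at boundary; u is determined up to an additive constant); weak form: ∫_0^5/2 u'v' dx = ∫_0^5/2 (2*cos(6*π*x/5) - 2/5) v dx + v(5/2) for all v ∈ V.

Multiply both sides by a test function v and integrate from 0 to 5/2:
  ∫_0^5/2 −u''(x) v(x) dx = ∫_0^5/2 f(x) v(x) dx.
Integrate the LHS by parts once:
  ∫_0^5/2 −u'' v dx = −[u'(x) v(x)]_0^5/2 + ∫_0^5/2 u'(x) v'(x) dx.
Thus ∫_0^5/2 u'(x) v'(x) dx = ∫_0^5/2 f(x) v(x) dx + [u'(x) v(x)]_0^5/2.
Choose V so that boundary terms are either known or forced to vanish.
u has inhomogeneous Neumann u'(0) = 0, u'(5/2) = 1. [u' v]_0^5/2 = (1)·v(5/2) − (0)·v(0) = v(5/2). Take V = H^1(0, 5/2); boundary term becomes part of RHS.
Weak formulation: find u (satisfying any essential BC) such that ∫_0^5/2 u'(x) v'(x) dx = ∫_0^5/2 f v dx + v(5/2) for all v ∈ V (Neumann data are natural BCs: they enter the RHS as boundary terms).
Substituting f(x) = 2*cos(6*π*x/5) - 2/5, the right-hand side is ∫_0^5/2 (2*cos(6*π*x/5) - 2/5) v dx + v(5/2).
Compatibility check (pure Neumann): taking v ≡ 1 ∈ V gives 0 = ∫_0^5/2 f dx + (1) − (0), i.e. ∫_0^5/2 f dx must equal u'(0) − u'(5/2) = -1. Indeed ∫_0^5/2 (2*cos(6*π*x/5) - 2/5) dx = -1, so the data are compatible. The solution is then unique only up to an additive constant (fix it e.g. by requiring ∫_0^5/2 u dx = 0).


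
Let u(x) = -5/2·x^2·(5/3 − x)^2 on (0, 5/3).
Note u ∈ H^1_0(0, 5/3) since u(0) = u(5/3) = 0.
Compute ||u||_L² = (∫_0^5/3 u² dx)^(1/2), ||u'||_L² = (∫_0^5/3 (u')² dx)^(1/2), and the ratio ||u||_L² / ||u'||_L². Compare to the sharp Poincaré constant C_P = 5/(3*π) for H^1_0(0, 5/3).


||u||_L² / ||u'||_L² = 5*sqrt(3)/18 < C_P = 5/(3*π).

u(x) = -5/2·x^2·(5/3 − x)^2, so u'(x) = 5*x*(-18*x^2 + 45*x - 25)/9.
u(x) = -5/2·x^2·(5/3 − x)^2 vanishes at x = 0 and x = 5/3, so u ∈ H^1_0(0, 5/3). Differentiate via the product rule and integrate the resulting polynomials term by term.
  ∫_0^5/3 u² dx = ∫_0^5/3 (25*x^8/4 - 125*x^7/3 + 625*x^6/6 - 3125*x^5/27 + 15625*x^4/324) dx. Term by term:
    ∫_0^5/3 25*x^8/4 dx = 48828125/708588;  ∫_0^5/3 -125*x^7/3 dx = -48828125/157464;  ∫_0^5/3 625*x^6/6 dx = 48828125/91854;
    ∫_0^5/3 -3125*x^5/27 dx = -48828125/118098;  ∫_0^5/3 15625*x^4/324 dx = 9765625/78732.
  Sum: 48828125/708588 − 48828125/157464 + 48828125/91854 − 48828125/118098 + 9765625/78732 = 9765625/9920232.
  ∫_0^5/3 (u')² dx = ∫_0^5/3 (100*x^6 - 500*x^5 + 8125*x^4/9 - 6250*x^3/9 + 15625*x^2/81) dx. Term by term:
    ∫_0^5/3 100*x^6 dx = 7812500/15309;  ∫_0^5/3 -500*x^5 dx = -3906250/2187;  ∫_0^5/3 8125*x^4/9 dx = 5078125/2187;
    ∫_0^5/3 -6250*x^3/9 dx = -1953125/1458;  ∫_0^5/3 15625*x^2/81 dx = 1953125/6561.
  Sum: 7812500/15309 − 3906250/2187 + 5078125/2187 − 1953125/1458 + 1953125/6561 = 390625/91854.
∫_0^5/3 u² dx = 9765625/9920232, so ||u||_L² = 3125*sqrt(42)/20412.
∫_0^5/3 (u')² dx = 390625/91854, so ||u'||_L² = 625*sqrt(14)/1134.
Ratio ||u||_L² / ||u'||_L² = 5*sqrt(3)/18.
Sharp Poincaré constant on H^1_0(0, 5/3) is C_P = L/π = 5/(3*π), achieved by sin(3*π/5·x).
A polynomial bump cannot attain the sharp Poincaré constant (only the first sine eigenfunction does), so the ratio is strictly less than C_P, consistent with ||u||_L² ≤ C_P ||u'||_L².


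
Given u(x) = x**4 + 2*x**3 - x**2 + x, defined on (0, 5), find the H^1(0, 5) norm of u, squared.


||u||_{H^1}^2 = 47028665/63

The H^1 norm (squared) on an interval (0, L) is
  ||u||_{H^1}^2 = ∫_0^L u(x)^2 dx + ∫_0^L u'(x)^2 dx.
Compute u'(x) = 4*x**3 + 6*x**2 - 2*x + 1.
Then u(x)^2 = x**8 + 4*x**7 + 2*x**6 - 2*x**5 + 5*x**4 - 2*x**3 + x**2 and u'(x)^2 = 16*x**6 + 48*x**5 + 20*x**4 - 16*x**3 + 16*x**2 - 4*x + 1.
Integrate each monomial from 0 to 5 using ∫_0^5 c·x^n dx = c·5^(n+1)/(n+1):
  ∫_0^5 u(x)^2 dx = ∫_0^5 (x^8 + 4*x^7 + 2*x^6 - 2*x^5 + 5*x^4 - 2*x^3 + x^2) dx. Term by term:
    ∫_0^5 x^8 dx = 1953125/9;  ∫_0^5 4*x^7 dx = 390625/2;  ∫_0^5 2*x^6 dx = 156250/7;
    ∫_0^5 -2*x^5 dx = -15625/3;  ∫_0^5 5*x^4 dx = 3125;  ∫_0^5 -2*x^3 dx = -625/2;
    ∫_0^5 x^2 dx = 125/3.
  Sum: 1953125/9 + 390625/2 + 156250/7 − 15625/3 + 3125 − 625/2 + 125/3 = 27234500/63.
  ∫_0^5 u'(x)^2 dx = ∫_0^5 (16*x^6 + 48*x^5 + 20*x^4 - 16*x^3 + 16*x^2 - 4*x + 1) dx. Term by term:
    ∫_0^5 16*x^6 dx = 1250000/7;  ∫_0^5 48*x^5 dx = 125000;  ∫_0^5 20*x^4 dx = 12500;
    ∫_0^5 -16*x^3 dx = -2500;  ∫_0^5 16*x^2 dx = 2000/3;  ∫_0^5 -4*x dx = -50;
    ∫_0^5 1 dx = 5.
  Sum: 1250000/7 + 125000 + 12500 − 2500 + 2000/3 − 50 + 5 = 6598055/21.
Adding: ||u||_{H^1}^2 = 27234500/63 + 6598055/21 = 47028665/63.


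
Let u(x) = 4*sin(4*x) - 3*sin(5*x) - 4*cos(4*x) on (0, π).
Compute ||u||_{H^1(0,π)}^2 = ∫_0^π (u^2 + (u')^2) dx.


||u||_{H^1(0,π)}^2 = 1360/3 + 389*π

u'(x) = 16*sin(4*x) + 16*cos(4*x) - 15*cos(5*x).
Expand u² and (u')² and integrate term by term on (0, π), using: for integers n ≥ 1, ∫_0^π sin²(nx) dx = ∫_0^π cos²(nx) dx = π/2; for n ≠ n', ∫_0^π sin(nx)sin(n'x) dx = ∫_0^π cos(nx)cos(n'x) dx = 0; and by product-to-sum, ∫_0^π sin(nx)cos(n'x) dx = ½∫_0^π [sin((n+n')x) + sin((n−n')x)] dx, which is 0 when n+n' is even and 2n/(n²−n'²) when n+n' is odd (it need not vanish on (0, π)).
  u² squared terms: (-4)²·∫cos(4x)² dx = 16·π/2 = 8*π;  (-3)²·∫sin(5x)² dx = 9·π/2 = 9*π/2;  (4)²·∫sin(4x)² dx = 16·π/2 = 8*π.
  u² cross terms: 2·(-4)·(-3)·∫cos(4x)·sin(5x) dx = 24·(10/9) = 80/3;  2·(-4)·(4)·∫cos(4x)·sin(4x) dx = -32·(0) = 0;  2·(-3)·(4)·∫sin(5x)·sin(4x) dx = -24·(0) = 0.
  So ∫_0^π u² dx = 8*π + 9*π/2 + 8*π + 80/3 + 0 + 0 = 80/3 + 41*π/2.
  (u')² squared terms: (-15)²·∫cos(5x)² dx = 225·π/2 = 225*π/2;  (16)²·∫cos(4x)² dx = 256·π/2 = 128*π;  (16)²·∫sin(4x)² dx = 256·π/2 = 128*π.
  (u')² cross terms: 2·(-15)·(16)·∫cos(5x)·cos(4x) dx = -480·(0) = 0;  2·(-15)·(16)·∫cos(5x)·sin(4x) dx = -480·(-8/9) = 1280/3;  2·(16)·(16)·∫cos(4x)·sin(4x) dx = 512·(0) = 0.
  So ∫_0^π (u')² dx = 225*π/2 + 128*π + 128*π + 0 + 1280/3 + 0 = 1280/3 + 737*π/2.
||u||_{H^1}^2 = (80/3 + 41*π/2) + (1280/3 + 737*π/2) = 1360/3 + 389*π.


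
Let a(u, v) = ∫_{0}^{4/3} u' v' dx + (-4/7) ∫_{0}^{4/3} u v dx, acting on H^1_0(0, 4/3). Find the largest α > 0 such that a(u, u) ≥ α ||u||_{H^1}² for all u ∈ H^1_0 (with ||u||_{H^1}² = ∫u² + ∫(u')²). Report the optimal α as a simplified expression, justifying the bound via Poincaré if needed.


α = (-64 + 63*π^2)/(7*(16 + 9*π^2))

Coercivity of a(·,·) on H^1_0(0, 4/3) means a(u, u) ≥ α ||u||_{H^1}² for every u ∈ H^1_0.
The interval has length L = 4/3, and Poincaré/coercivity depend only on L. Here a(u, u) = ∫(u')² + (-4/7)·∫u².
Here c = -4/7 < 0 with |c| < (π/L)² = 9*π^2/16, so coercivity still holds. The condition a(u,u) ≥ α||u||_{H^1}² reads (1−α)∫(u')² ≥ (α−c)∫u². Any admissible α is ≤ 1 (rapidly oscillating u have ∫u²/∫(u')² → 0), and α = 1 would force 0 ≥ (1−c)∫u², impossible since c < 1; so 1−α > 0. By the sharp Poincaré inequality on H^1_0 of an interval of length L, ∫(u')² ≥ (π/L)²∫u² with equality for the first sine mode sin(π(x−x₀)/L) (x₀ the left endpoint), so the inequality holds for all u iff (1−α)(π/L)² ≥ α − c, i.e. α ≤ ((π/L)² + c)/((π/L)² + 1) = (1 + c(L/π)²)/(1 + (L/π)²). (Direct route, valid since c ≤ 0: Poincaré gives c∫u² ≥ c(L/π)²∫(u')², so a(u,u) ≥ (1 + c(L/π)²)∫(u')², while ||u||_{H^1}² ≤ (1 + (L/π)²)∫(u')²; dividing yields the same α.) With (π/L)² = 9*π^2/16 and c = -4/7, the largest admissible constant is α = ((π/L)² + c)/((π/L)² + 1).
Simplifying, α = (-64 + 63*π^2)/(7*(16 + 9*π^2)).


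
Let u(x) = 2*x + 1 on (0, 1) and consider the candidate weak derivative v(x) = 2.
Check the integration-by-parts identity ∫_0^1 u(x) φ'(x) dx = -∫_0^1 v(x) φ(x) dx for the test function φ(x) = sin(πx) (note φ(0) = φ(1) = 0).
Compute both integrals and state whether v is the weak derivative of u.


LHS = -4/π, RHS = -4/π. Yes, v = u' weakly.

u(x) = 2*x + 1, classical derivative u'(x) = 2.
φ(x) = sin(πx), so φ'(x) = π*cos(π*x).
Note φ(0) = φ(1) = 0, so the boundary term u·φ vanishes.
LHS = ∫_0^1 u(x) φ'(x) dx = ∫_0^1 (2*π*x*cos(π*x) + π*cos(π*x)) dx. Term by term:
  ∫_0^1 π*cos(π*x) dx = 0;  ∫_0^1 2*π*x*cos(π*x) dx = -4/π.
Sum: 0 − 4/π = -4/π.
So LHS = -4/π.
∫_0^1 v(x) φ(x) dx = ∫_0^1 (2*sin(π*x)) dx. Term by term:
  ∫_0^1 2*sin(π*x) dx = 4/π.
So RHS = -∫_0^1 v(x) φ(x) dx = -4/π.
LHS = RHS, so the identity holds for this test φ.
Moreover u is smooth here and v(x) = u'(x) = 2 pointwise, so the identity holds for every test function. Hence v is the weak derivative of u.


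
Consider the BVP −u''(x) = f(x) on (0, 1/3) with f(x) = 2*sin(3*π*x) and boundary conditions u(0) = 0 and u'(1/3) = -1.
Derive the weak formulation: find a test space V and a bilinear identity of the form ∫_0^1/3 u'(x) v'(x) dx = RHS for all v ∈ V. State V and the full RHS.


V = {v ∈ H^1(0, 1/3) : v(0) = 0} (test functions vanish at x = 0 where u is specified); weak form: ∫_0^1/3 u'v' dx = ∫_0^1/3 (2*sin(3*π*x)) v dx − v(1/3) for all v ∈ V.

Multiply both sides by a test function v and integrate from 0 to 1/3:
  ∫_0^1/3 −u''(x) v(x) dx = ∫_0^1/3 f(x) v(x) dx.
Integrate the LHS by parts once:
  ∫_0^1/3 −u'' v dx = −[u'(x) v(x)]_0^1/3 + ∫_0^1/3 u'(x) v'(x) dx.
Thus ∫_0^1/3 u'(x) v'(x) dx = ∫_0^1/3 f(x) v(x) dx + [u'(x) v(x)]_0^1/3.
Choose V so that boundary terms are either known or forced to vanish.
Mixed BC: u(0) = 0 (Dirichlet) and u'(1/3) = -1 (Neumann). Define V = {v ∈ H^1(0, 1/3) : v(0) = 0}. Then [u' v]_0^1/3 = u'(1/3)·v(1/3) − u'(0)·0 = − v(1/3).
Weak formulation: find u (satisfying any essential BC) such that ∫_0^1/3 u'(x) v'(x) dx = ∫_0^1/3 f v dx − v(1/3) for all v ∈ V (Dirichlet at 0 absorbed into V; Neumann datum at x = 1/3 contributes the boundary term).
Substituting f(x) = 2*sin(3*π*x), the right-hand side is ∫_0^1/3 (2*sin(3*π*x)) v dx − v(1/3).


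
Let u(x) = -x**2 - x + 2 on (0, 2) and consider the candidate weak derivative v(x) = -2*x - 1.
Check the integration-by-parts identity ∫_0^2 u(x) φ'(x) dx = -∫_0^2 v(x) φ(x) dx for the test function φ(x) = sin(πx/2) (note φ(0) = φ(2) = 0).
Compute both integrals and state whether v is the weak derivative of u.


LHS = 12/π, RHS = 12/π. Yes, v = u' weakly.

u(x) = -x**2 - x + 2, classical derivative u'(x) = -2*x - 1.
φ(x) = sin(πx/2), so φ'(x) = π*cos(π*x/2)/2.
Note φ(0) = φ(2) = 0, so the boundary term u·φ vanishes.
LHS = ∫_0^2 u(x) φ'(x) dx = ∫_0^2 (-π*x^2*cos(π*x/2)/2 - π*x*cos(π*x/2)/2 + π*cos(π*x/2)) dx. Term by term:
  ∫_0^2 π*cos(π*x/2) dx = 0;  ∫_0^2 -π*x*cos(π*x/2)/2 dx = 4/π;  ∫_0^2 -π*x^2*cos(π*x/2)/2 dx = 8/π.
Sum: 0 + 4/π + 8/π = 12/π.
So LHS = 12/π.
∫_0^2 v(x) φ(x) dx = ∫_0^2 (-2*x*sin(π*x/2) - sin(π*x/2)) dx. Term by term:
  ∫_0^2 -sin(π*x/2) dx = -4/π;  ∫_0^2 -2*x*sin(π*x/2) dx = -8/π.
Sum: -4/π − 8/π = -12/π.
So RHS = -∫_0^2 v(x) φ(x) dx = 12/π.
LHS = RHS, so the identity holds for this test φ.
Moreover u is smooth here and v(x) = u'(x) = -2*x - 1 pointwise, so the identity holds for every test function. Hence v is the weak derivative of u.


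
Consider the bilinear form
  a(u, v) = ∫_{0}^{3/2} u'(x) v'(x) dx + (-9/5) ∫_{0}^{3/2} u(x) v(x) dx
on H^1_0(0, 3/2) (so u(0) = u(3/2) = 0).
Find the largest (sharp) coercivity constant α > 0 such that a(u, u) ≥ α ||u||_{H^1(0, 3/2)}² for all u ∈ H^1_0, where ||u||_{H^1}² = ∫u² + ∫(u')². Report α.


α = (-81 + 20*π^2)/(5*(9 + 4*π^2))

Coercivity of a(·,·) on H^1_0(0, 3/2) means a(u, u) ≥ α ||u||_{H^1}² for every u ∈ H^1_0.
The interval has length L = 3/2, and Poincaré/coercivity depend only on L. Here a(u, u) = ∫(u')² + (-9/5)·∫u².
Here c = -9/5 < 0 with |c| < (π/L)² = 4*π^2/9, so coercivity still holds. The condition a(u,u) ≥ α||u||_{H^1}² reads (1−α)∫(u')² ≥ (α−c)∫u². Any admissible α is ≤ 1 (rapidly oscillating u have ∫u²/∫(u')² → 0), and α = 1 would force 0 ≥ (1−c)∫u², impossible since c < 1; so 1−α > 0. By the sharp Poincaré inequality on H^1_0 of an interval of length L, ∫(u')² ≥ (π/L)²∫u² with equality for the first sine mode sin(π(x−x₀)/L) (x₀ the left endpoint), so the inequality holds for all u iff (1−α)(π/L)² ≥ α − c, i.e. α ≤ ((π/L)² + c)/((π/L)² + 1) = (1 + c(L/π)²)/(1 + (L/π)²). (Direct route, valid since c ≤ 0: Poincaré gives c∫u² ≥ c(L/π)²∫(u')², so a(u,u) ≥ (1 + c(L/π)²)∫(u')², while ||u||_{H^1}² ≤ (1 + (L/π)²)∫(u')²; dividing yields the same α.) With (π/L)² = 4*π^2/9 and c = -9/5, the largest admissible constant is α = ((π/L)² + c)/((π/L)² + 1).
Simplifying, α = (-81 + 20*π^2)/(5*(9 + 4*π^2)).


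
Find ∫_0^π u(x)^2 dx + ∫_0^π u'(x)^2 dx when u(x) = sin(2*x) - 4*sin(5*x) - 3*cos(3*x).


||u||_{H^1(0,π)}^2 = 48 + 511*π/2

u'(x) = 9*sin(3*x) + 2*cos(2*x) - 20*cos(5*x).
Expand u² and (u')² and integrate term by term on (0, π), using: for integers n ≥ 1, ∫_0^π sin²(nx) dx = ∫_0^π cos²(nx) dx = π/2; for n ≠ n', ∫_0^π sin(nx)sin(n'x) dx = ∫_0^π cos(nx)cos(n'x) dx = 0; and by product-to-sum, ∫_0^π sin(nx)cos(n'x) dx = ½∫_0^π [sin((n+n')x) + sin((n−n')x)] dx, which is 0 when n+n' is even and 2n/(n²−n'²) when n+n' is odd (it need not vanish on (0, π)).
  u² squared terms: (-4)²·∫sin(5x)² dx = 16·π/2 = 8*π;  (-3)²·∫cos(3x)² dx = 9·π/2 = 9*π/2;  (1)²·∫sin(2x)² dx = 1·π/2 = π/2.
  u² cross terms: 2·(-4)·(-3)·∫sin(5x)·cos(3x) dx = 24·(0) = 0;  2·(-4)·(1)·∫sin(5x)·sin(2x) dx = -8·(0) = 0;  2·(-3)·(1)·∫cos(3x)·sin(2x) dx = -6·(-4/5) = 24/5.
  So ∫_0^π u² dx = 8*π + 9*π/2 + π/2 + 0 + 0 + 24/5 = 24/5 + 13*π.
  (u')² squared terms: (-20)²·∫cos(5x)² dx = 400·π/2 = 200*π;  (2)²·∫cos(2x)² dx = 4·π/2 = 2*π;  (9)²·∫sin(3x)² dx = 81·π/2 = 81*π/2.
  (u')² cross terms: 2·(-20)·(2)·∫cos(5x)·cos(2x) dx = -80·(0) = 0;  2·(-20)·(9)·∫cos(5x)·sin(3x) dx = -360·(0) = 0;  2·(2)·(9)·∫cos(2x)·sin(3x) dx = 36·(6/5) = 216/5.
  So ∫_0^π (u')² dx = 200*π + 2*π + 81*π/2 + 0 + 0 + 216/5 = 216/5 + 485*π/2.
||u||_{H^1}^2 = (24/5 + 13*π) + (216/5 + 485*π/2) = 48 + 511*π/2.


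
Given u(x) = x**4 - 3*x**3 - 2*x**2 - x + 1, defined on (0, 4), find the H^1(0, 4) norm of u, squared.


||u||_{H^1}^2 = 179096/45

The H^1 norm (squared) on an interval (0, L) is
  ||u||_{H^1}^2 = ∫_0^L u(x)^2 dx + ∫_0^L u'(x)^2 dx.
Compute u'(x) = 4*x**3 - 9*x**2 - 4*x - 1.
Then u(x)^2 = x**8 - 6*x**7 + 5*x**6 + 10*x**5 + 12*x**4 - 2*x**3 - 3*x**2 - 2*x + 1 and u'(x)^2 = 16*x**6 - 72*x**5 + 49*x**4 + 64*x**3 + 34*x**2 + 8*x + 1.
Integrate each monomial from 0 to 4 using ∫_0^4 c·x^n dx = c·4^(n+1)/(n+1):
  ∫_0^4 u(x)^2 dx = ∫_0^4 (x^8 - 6*x^7 + 5*x^6 + 10*x^5 + 12*x^4 - 2*x^3 - 3*x^2 - 2*x + 1) dx. Term by term:
    ∫_0^4 x^8 dx = 262144/9;  ∫_0^4 -6*x^7 dx = -49152;  ∫_0^4 5*x^6 dx = 81920/7;
    ∫_0^4 10*x^5 dx = 20480/3;  ∫_0^4 12*x^4 dx = 12288/5;  ∫_0^4 -2*x^3 dx = -128;
    ∫_0^4 -3*x^2 dx = -64;  ∫_0^4 -2*x dx = -16;  ∫_0^4 1 dx = 4.
  Sum: 262144/9 − 49152 + 81920/7 + 20480/3 + 12288/5 − 128 − 64 − 16 + 4 = 238844/315.
  ∫_0^4 u'(x)^2 dx = ∫_0^4 (16*x^6 - 72*x^5 + 49*x^4 + 64*x^3 + 34*x^2 + 8*x + 1) dx. Term by term:
    ∫_0^4 16*x^6 dx = 262144/7;  ∫_0^4 -72*x^5 dx = -49152;  ∫_0^4 49*x^4 dx = 50176/5;
    ∫_0^4 64*x^3 dx = 4096;  ∫_0^4 34*x^2 dx = 2176/3;  ∫_0^4 8*x dx = 64;
    ∫_0^4 1 dx = 4.
  Sum: 262144/7 − 49152 + 50176/5 + 4096 + 2176/3 + 64 + 4 = 338276/105.
Adding: ||u||_{H^1}^2 = 238844/315 + 338276/105 = 179096/45.


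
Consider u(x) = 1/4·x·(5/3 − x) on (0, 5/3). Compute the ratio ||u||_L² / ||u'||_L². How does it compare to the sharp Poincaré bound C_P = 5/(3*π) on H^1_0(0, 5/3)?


||u||_L² / ||u'||_L² = sqrt(10)/6 < C_P = 5/(3*π).

u(x) = 1/4·x·(5/3 − x), so u'(x) = 5/12 - x/2.
u(x) = 1/4·x·(5/3 − x) vanishes at x = 0 and x = 5/3, so u ∈ H^1_0(0, 5/3). Differentiate via the product rule and integrate the resulting polynomials term by term.
  ∫_0^5/3 u² dx = ∫_0^5/3 (x^4/16 - 5*x^3/24 + 25*x^2/144) dx. Term by term:
    ∫_0^5/3 x^4/16 dx = 625/3888;  ∫_0^5/3 -5*x^3/24 dx = -3125/7776;  ∫_0^5/3 25*x^2/144 dx = 3125/11664.
  Sum: 625/3888 − 3125/7776 + 3125/11664 = 625/23328.
  ∫_0^5/3 (u')² dx = ∫_0^5/3 (x^2/4 - 5*x/12 + 25/144) dx. Term by term:
    ∫_0^5/3 x^2/4 dx = 125/324;  ∫_0^5/3 -5*x/12 dx = -125/216;  ∫_0^5/3 25/144 dx = 125/432.
  Sum: 125/324 − 125/216 + 125/432 = 125/1296.
∫_0^5/3 u² dx = 625/23328, so ||u||_L² = 25*sqrt(2)/216.
∫_0^5/3 (u')² dx = 125/1296, so ||u'||_L² = 5*sqrt(5)/36.
Ratio ||u||_L² / ||u'||_L² = sqrt(10)/6.
Sharp Poincaré constant on H^1_0(0, 5/3) is C_P = L/π = 5/(3*π), achieved by sin(3*π/5·x).
A polynomial bump cannot attain the sharp Poincaré constant (only the first sine eigenfunction does), so the ratio is strictly less than C_P, consistent with ||u||_L² ≤ C_P ||u'||_L².


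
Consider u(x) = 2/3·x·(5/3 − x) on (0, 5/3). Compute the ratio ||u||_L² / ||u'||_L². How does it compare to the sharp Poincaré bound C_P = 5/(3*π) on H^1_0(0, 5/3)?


||u||_L² / ||u'||_L² = sqrt(10)/6 < C_P = 5/(3*π).

u(x) = 2/3·x·(5/3 − x), so u'(x) = 10/9 - 4*x/3.
u(x) = 2/3·x·(5/3 − x) vanishes at x = 0 and x = 5/3, so u ∈ H^1_0(0, 5/3). Differentiate via the product rule and integrate the resulting polynomials term by term.
  ∫_0^5/3 u² dx = ∫_0^5/3 (4*x^4/9 - 40*x^3/27 + 100*x^2/81) dx. Term by term:
    ∫_0^5/3 4*x^4/9 dx = 2500/2187;  ∫_0^5/3 -40*x^3/27 dx = -6250/2187;  ∫_0^5/3 100*x^2/81 dx = 12500/6561.
  Sum: 2500/2187 − 6250/2187 + 12500/6561 = 1250/6561.
  ∫_0^5/3 (u')² dx = ∫_0^5/3 (16*x^2/9 - 80*x/27 + 100/81) dx. Term by term:
    ∫_0^5/3 16*x^2/9 dx = 2000/729;  ∫_0^5/3 -80*x/27 dx = -1000/243;  ∫_0^5/3 100/81 dx = 500/243.
  Sum: 2000/729 − 1000/243 + 500/243 = 500/729.
∫_0^5/3 u² dx = 1250/6561, so ||u||_L² = 25*sqrt(2)/81.
∫_0^5/3 (u')² dx = 500/729, so ||u'||_L² = 10*sqrt(5)/27.
Ratio ||u||_L² / ||u'||_L² = sqrt(10)/6.
Sharp Poincaré constant on H^1_0(0, 5/3) is C_P = L/π = 5/(3*π), achieved by sin(3*π/5·x).
A polynomial bump cannot attain the sharp Poincaré constant (only the first sine eigenfunction does), so the ratio is strictly less than C_P, consistent with ||u||_L² ≤ C_P ||u'||_L².


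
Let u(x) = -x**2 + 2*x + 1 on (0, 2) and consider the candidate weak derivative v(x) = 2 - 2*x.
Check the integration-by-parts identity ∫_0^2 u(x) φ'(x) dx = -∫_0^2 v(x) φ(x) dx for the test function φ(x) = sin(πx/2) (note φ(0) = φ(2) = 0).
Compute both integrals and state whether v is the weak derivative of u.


LHS = 0, RHS = 0. Yes, v = u' weakly.

u(x) = -x**2 + 2*x + 1, classical derivative u'(x) = 2 - 2*x.
φ(x) = sin(πx/2), so φ'(x) = π*cos(π*x/2)/2.
Note φ(0) = φ(2) = 0, so the boundary term u·φ vanishes.
LHS = ∫_0^2 u(x) φ'(x) dx = ∫_0^2 (-π*x^2*cos(π*x/2)/2 + π*x*cos(π*x/2) + π*cos(π*x/2)/2) dx. Term by term:
  ∫_0^2 π*cos(π*x/2)/2 dx = 0;  ∫_0^2 π*x*cos(π*x/2) dx = -8/π;  ∫_0^2 -π*x^2*cos(π*x/2)/2 dx = 8/π.
Sum: 0 − 8/π + 8/π = 0.
So LHS = 0.
∫_0^2 v(x) φ(x) dx = ∫_0^2 (-2*x*sin(π*x/2) + 2*sin(π*x/2)) dx. Term by term:
  ∫_0^2 2*sin(π*x/2) dx = 8/π;  ∫_0^2 -2*x*sin(π*x/2) dx = -8/π.
Sum: 8/π − 8/π = 0.
So RHS = -∫_0^2 v(x) φ(x) dx = 0.
LHS = RHS, so the identity holds for this test φ.
Moreover u is smooth here and v(x) = u'(x) = 2 - 2*x pointwise, so the identity holds for every test function. Hence v is the weak derivative of u.


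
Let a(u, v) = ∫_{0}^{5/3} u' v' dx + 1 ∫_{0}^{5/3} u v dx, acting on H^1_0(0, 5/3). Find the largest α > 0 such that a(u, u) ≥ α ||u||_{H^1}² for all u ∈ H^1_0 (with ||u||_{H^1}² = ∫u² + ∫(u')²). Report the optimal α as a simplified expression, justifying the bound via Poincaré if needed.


α = 1

Coercivity of a(·,·) on H^1_0(0, 5/3) means a(u, u) ≥ α ||u||_{H^1}² for every u ∈ H^1_0.
The interval has length L = 5/3, and Poincaré/coercivity depend only on L. Here a(u, u) = ∫(u')² + (1)·∫u².
Here c = 1 ≥ 1, so a(u,u) = ∫(u')² + c∫u² ≥ ∫(u')² + ∫u² = ||u||_{H^1}², i.e. α = 1 works. No larger α is possible: a(u,u) ≥ α||u||_{H^1}² means (1−α)∫(u')² ≥ (α−c)∫u², and for the modes u_n = sin(nπ(x−x₀)/L) (x₀ the left endpoint) one has ∫u_n²/∫(u_n')² = (L/(nπ))² → 0, so a(u_n,u_n)/||u_n||_{H^1}² → 1. Hence the optimal constant is α = 1.
Therefore α = 1.


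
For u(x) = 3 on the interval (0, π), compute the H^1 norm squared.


||u||_{H^1(0,π)}^2 = 9*π

u'(x) = 0.
Expand u² and (u')² and integrate term by term on (0, π), using: for integers n ≥ 1, ∫_0^π sin²(nx) dx = ∫_0^π cos²(nx) dx = π/2; for n ≠ n', ∫_0^π sin(nx)sin(n'x) dx = ∫_0^π cos(nx)cos(n'x) dx = 0; and by product-to-sum, ∫_0^π sin(nx)cos(n'x) dx = ½∫_0^π [sin((n+n')x) + sin((n−n')x)] dx, which is 0 when n+n' is even and 2n/(n²−n'²) when n+n' is odd (it need not vanish on (0, π)). For the constant mode: ∫_0^π 1 dx = π, ∫_0^π cos(nx) dx = 0, ∫_0^π sin(nx) dx = (1−(−1)^n)/n.
  u² squared terms: (3)²·∫1 dx = 9·π = 9*π.
  So ∫_0^π u² dx = 9*π.
  u' ≡ 0, so ∫_0^π (u')² dx = 0.
||u||_{H^1}^2 = (9*π) + (0) = 9*π.


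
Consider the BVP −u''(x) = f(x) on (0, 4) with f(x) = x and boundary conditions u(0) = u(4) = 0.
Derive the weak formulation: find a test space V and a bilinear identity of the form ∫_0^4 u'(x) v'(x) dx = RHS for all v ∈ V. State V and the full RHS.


V = H^1_0(0, 4) (so v(0) = v(4) = 0); weak form: ∫_0^4 u'v' dx = ∫_0^4 (x) v dx for all v ∈ V.

Multiply both sides by a test function v and integrate from 0 to 4:
  ∫_0^4 −u''(x) v(x) dx = ∫_0^4 f(x) v(x) dx.
Integrate the LHS by parts once:
  ∫_0^4 −u'' v dx = −[u'(x) v(x)]_0^4 + ∫_0^4 u'(x) v'(x) dx.
Thus ∫_0^4 u'(x) v'(x) dx = ∫_0^4 f(x) v(x) dx + [u'(x) v(x)]_0^4.
Choose V so that boundary terms are either known or forced to vanish.
u is Dirichlet: u(0) = u(4) = 0. Let V = H^1_0(0, 4); then v(0) = v(4) = 0, and [u' v]_0^4 = 0.
Weak formulation: find u (satisfying any essential BC) such that ∫_0^4 u'(x) v'(x) dx = ∫_0^4 f v dx for all v ∈ V.
Substituting f(x) = x, the right-hand side is ∫_0^4 (x) v dx.


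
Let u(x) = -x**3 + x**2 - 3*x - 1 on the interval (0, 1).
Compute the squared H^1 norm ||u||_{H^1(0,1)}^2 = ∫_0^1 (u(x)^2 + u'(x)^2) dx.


||u||_{H^1}^2 = 1646/105

The H^1 norm (squared) on an interval (0, L) is
  ||u||_{H^1}^2 = ∫_0^L u(x)^2 dx + ∫_0^L u'(x)^2 dx.
Compute u'(x) = -3*x**2 + 2*x - 3.
Then u(x)^2 = x**6 - 2*x**5 + 7*x**4 - 4*x**3 + 7*x**2 + 6*x + 1 and u'(x)^2 = 9*x**4 - 12*x**3 + 22*x**2 - 12*x + 9.
Integrate each monomial from 0 to 1 using ∫_0^1 c·x^n dx = c·1^(n+1)/(n+1):
  ∫_0^1 u(x)^2 dx = ∫_0^1 (x^6 - 2*x^5 + 7*x^4 - 4*x^3 + 7*x^2 + 6*x + 1) dx. Term by term:
    ∫_0^1 x^6 dx = 1/7;  ∫_0^1 -2*x^5 dx = -1/3;  ∫_0^1 7*x^4 dx = 7/5;
    ∫_0^1 -4*x^3 dx = -1;  ∫_0^1 7*x^2 dx = 7/3;  ∫_0^1 6*x dx = 3;
    ∫_0^1 1 dx = 1.
  Sum: 1/7 − 1/3 + 7/5 − 1 + 7/3 + 3 + 1 = 229/35.
  ∫_0^1 u'(x)^2 dx = ∫_0^1 (9*x^4 - 12*x^3 + 22*x^2 - 12*x + 9) dx. Term by term:
    ∫_0^1 9*x^4 dx = 9/5;  ∫_0^1 -12*x^3 dx = -3;  ∫_0^1 22*x^2 dx = 22/3;
    ∫_0^1 -12*x dx = -6;  ∫_0^1 9 dx = 9.
  Sum: 9/5 − 3 + 22/3 − 6 + 9 = 137/15.
Adding: ||u||_{H^1}^2 = 229/35 + 137/15 = 1646/105.


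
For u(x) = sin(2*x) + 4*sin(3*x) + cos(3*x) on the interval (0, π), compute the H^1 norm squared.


||u||_{H^1(0,π)}^2 = -16 + 175*π/2

u'(x) = -3*sin(3*x) + 2*cos(2*x) + 12*cos(3*x).
Expand u² and (u')² and integrate term by term on (0, π), using: for integers n ≥ 1, ∫_0^π sin²(nx) dx = ∫_0^π cos²(nx) dx = π/2; for n ≠ n', ∫_0^π sin(nx)sin(n'x) dx = ∫_0^π cos(nx)cos(n'x) dx = 0; and by product-to-sum, ∫_0^π sin(nx)cos(n'x) dx = ½∫_0^π [sin((n+n')x) + sin((n−n')x)] dx, which is 0 when n+n' is even and 2n/(n²−n'²) when n+n' is odd (it need not vanish on (0, π)).
  u² squared terms: (4)²·∫sin(3x)² dx = 16·π/2 = 8*π;  (1)²·∫cos(3x)² dx = 1·π/2 = π/2;  (1)²·∫sin(2x)² dx = 1·π/2 = π/2.
  u² cross terms: 2·(4)·(1)·∫sin(3x)·cos(3x) dx = 8·(0) = 0;  2·(4)·(1)·∫sin(3x)·sin(2x) dx = 8·(0) = 0;  2·(1)·(1)·∫cos(3x)·sin(2x) dx = 2·(-4/5) = -8/5.
  So ∫_0^π u² dx = 8*π + π/2 + π/2 + 0 + 0 − 8/5 = -8/5 + 9*π.
  (u')² squared terms: (-3)²·∫sin(3x)² dx = 9·π/2 = 9*π/2;  (2)²·∫cos(2x)² dx = 4·π/2 = 2*π;  (12)²·∫cos(3x)² dx = 144·π/2 = 72*π.
  (u')² cross terms: 2·(-3)·(2)·∫sin(3x)·cos(2x) dx = -12·(6/5) = -72/5;  2·(-3)·(12)·∫sin(3x)·cos(3x) dx = -72·(0) = 0;  2·(2)·(12)·∫cos(2x)·cos(3x) dx = 48·(0) = 0.
  So ∫_0^π (u')² dx = 9*π/2 + 2*π + 72*π − 72/5 + 0 + 0 = -72/5 + 157*π/2.
||u||_{H^1}^2 = (-8/5 + 9*π) + (-72/5 + 157*π/2) = -16 + 175*π/2.


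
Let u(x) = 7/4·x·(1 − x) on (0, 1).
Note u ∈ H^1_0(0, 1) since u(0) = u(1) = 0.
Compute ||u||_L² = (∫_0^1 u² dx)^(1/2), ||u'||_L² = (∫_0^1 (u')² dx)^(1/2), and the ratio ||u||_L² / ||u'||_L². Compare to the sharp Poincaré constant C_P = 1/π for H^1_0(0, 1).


||u||_L² / ||u'||_L² = sqrt(10)/10 < C_P = 1/π.

u(x) = 7/4·x·(1 − x), so u'(x) = 7/4 - 7*x/2.
u(x) = 7/4·x·(1 − x) vanishes at x = 0 and x = 1, so u ∈ H^1_0(0, 1). Differentiate via the product rule and integrate the resulting polynomials term by term.
  ∫_0^1 u² dx = ∫_0^1 (49*x^4/16 - 49*x^3/8 + 49*x^2/16) dx. Term by term:
    ∫_0^1 49*x^4/16 dx = 49/80;  ∫_0^1 -49*x^3/8 dx = -49/32;  ∫_0^1 49*x^2/16 dx = 49/48.
  Sum: 49/80 − 49/32 + 49/48 = 49/480.
  ∫_0^1 (u')² dx = ∫_0^1 (49*x^2/4 - 49*x/4 + 49/16) dx. Term by term:
    ∫_0^1 49*x^2/4 dx = 49/12;  ∫_0^1 -49*x/4 dx = -49/8;  ∫_0^1 49/16 dx = 49/16.
  Sum: 49/12 − 49/8 + 49/16 = 49/48.
∫_0^1 u² dx = 49/480, so ||u||_L² = 7*sqrt(30)/120.
∫_0^1 (u')² dx = 49/48, so ||u'||_L² = 7*sqrt(3)/12.
Ratio ||u||_L² / ||u'||_L² = sqrt(10)/10.
Sharp Poincaré constant on H^1_0(0, 1) is C_P = L/π = 1/π, achieved by sin(π·x).
A polynomial bump cannot attain the sharp Poincaré constant (only the first sine eigenfunction does), so the ratio is strictly less than C_P, consistent with ||u||_L² ≤ C_P ||u'||_L².


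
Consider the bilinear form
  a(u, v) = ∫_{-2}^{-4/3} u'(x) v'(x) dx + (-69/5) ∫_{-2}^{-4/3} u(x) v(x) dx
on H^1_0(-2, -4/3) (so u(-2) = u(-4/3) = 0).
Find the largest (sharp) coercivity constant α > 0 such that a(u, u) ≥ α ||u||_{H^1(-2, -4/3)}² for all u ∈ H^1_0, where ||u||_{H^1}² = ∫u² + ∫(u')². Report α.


α = 3*(-92 + 15*π^2)/(5*(4 + 9*π^2))

Coercivity of a(·,·) on H^1_0(-2, -4/3) means a(u, u) ≥ α ||u||_{H^1}² for every u ∈ H^1_0.
The interval has length L = 2/3, and Poincaré/coercivity depend only on L. Here a(u, u) = ∫(u')² + (-69/5)·∫u².
Here c = -69/5 < 0 with |c| < (π/L)² = 9*π^2/4, so coercivity still holds. The condition a(u,u) ≥ α||u||_{H^1}² reads (1−α)∫(u')² ≥ (α−c)∫u². Any admissible α is ≤ 1 (rapidly oscillating u have ∫u²/∫(u')² → 0), and α = 1 would force 0 ≥ (1−c)∫u², impossible since c < 1; so 1−α > 0. By the sharp Poincaré inequality on H^1_0 of an interval of length L, ∫(u')² ≥ (π/L)²∫u² with equality for the first sine mode sin(π(x−x₀)/L) (x₀ the left endpoint), so the inequality holds for all u iff (1−α)(π/L)² ≥ α − c, i.e. α ≤ ((π/L)² + c)/((π/L)² + 1) = (1 + c(L/π)²)/(1 + (L/π)²). (Direct route, valid since c ≤ 0: Poincaré gives c∫u² ≥ c(L/π)²∫(u')², so a(u,u) ≥ (1 + c(L/π)²)∫(u')², while ||u||_{H^1}² ≤ (1 + (L/π)²)∫(u')²; dividing yields the same α.) With (π/L)² = 9*π^2/4 and c = -69/5, the largest admissible constant is α = ((π/L)² + c)/((π/L)² + 1).
Simplifying, α = 3*(-92 + 15*π^2)/(5*(4 + 9*π^2)).


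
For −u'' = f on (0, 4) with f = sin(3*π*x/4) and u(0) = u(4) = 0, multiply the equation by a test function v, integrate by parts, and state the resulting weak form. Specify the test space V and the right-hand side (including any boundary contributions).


V = H^1_0(0, 4) (so v(0) = v(4) = 0); weak form: ∫_0^4 u'v' dx = ∫_0^4 (sin(3*π*x/4)) v dx for all v ∈ V.

Multiply both sides by a test function v and integrate from 0 to 4:
  ∫_0^4 −u''(x) v(x) dx = ∫_0^4 f(x) v(x) dx.
Integrate the LHS by parts once:
  ∫_0^4 −u'' v dx = −[u'(x) v(x)]_0^4 + ∫_0^4 u'(x) v'(x) dx.
Thus ∫_0^4 u'(x) v'(x) dx = ∫_0^4 f(x) v(x) dx + [u'(x) v(x)]_0^4.
Choose V so that boundary terms are either known or forced to vanish.
u is Dirichlet: u(0) = u(4) = 0. Let V = H^1_0(0, 4); then v(0) = v(4) = 0, and [u' v]_0^4 = 0.
Weak formulation: find u (satisfying any essential BC) such that ∫_0^4 u'(x) v'(x) dx = ∫_0^4 f v dx for all v ∈ V.
Substituting f(x) = sin(3*π*x/4), the right-hand side is ∫_0^4 (sin(3*π*x/4)) v dx.


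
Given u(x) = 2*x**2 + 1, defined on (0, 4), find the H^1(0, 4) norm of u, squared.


||u||_{H^1}^2 = 18748/15

The H^1 norm (squared) on an interval (0, L) is
  ||u||_{H^1}^2 = ∫_0^L u(x)^2 dx + ∫_0^L u'(x)^2 dx.
Compute u'(x) = 4*x.
Then u(x)^2 = 4*x**4 + 4*x**2 + 1 and u'(x)^2 = 16*x**2.
Integrate each monomial from 0 to 4 using ∫_0^4 c·x^n dx = c·4^(n+1)/(n+1):
  ∫_0^4 u(x)^2 dx = ∫_0^4 (4*x^4 + 4*x^2 + 1) dx. Term by term:
    ∫_0^4 4*x^4 dx = 4096/5;  ∫_0^4 4*x^2 dx = 256/3;  ∫_0^4 1 dx = 4.
  Sum: 4096/5 + 256/3 + 4 = 13628/15.
  ∫_0^4 u'(x)^2 dx = ∫_0^4 (16*x^2) dx. Term by term:
    ∫_0^4 16*x^2 dx = 1024/3.
Adding: ||u||_{H^1}^2 = 13628/15 + 1024/3 = 18748/15.


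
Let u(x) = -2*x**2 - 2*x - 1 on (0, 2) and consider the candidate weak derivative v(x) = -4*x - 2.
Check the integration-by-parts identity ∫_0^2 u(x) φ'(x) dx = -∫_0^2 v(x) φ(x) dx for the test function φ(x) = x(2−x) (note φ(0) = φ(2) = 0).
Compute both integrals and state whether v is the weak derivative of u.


LHS = 8, RHS = 8. Yes, v = u' weakly.

u(x) = -2*x**2 - 2*x - 1, classical derivative u'(x) = -4*x - 2.
φ(x) = x(2−x), so φ'(x) = 2 - 2*x.
Note φ(0) = φ(2) = 0, so the boundary term u·φ vanishes.
LHS = ∫_0^2 u(x) φ'(x) dx = ∫_0^2 (4*x^3 - 2*x - 2) dx. Term by term:
  ∫_0^2 4*x^3 dx = 16;  ∫_0^2 -2*x dx = -4;  ∫_0^2 -2 dx = -4.
Sum: 16 − 4 − 4 = 8.
So LHS = 8.
∫_0^2 v(x) φ(x) dx = ∫_0^2 (4*x^3 - 6*x^2 - 4*x) dx. Term by term:
  ∫_0^2 4*x^3 dx = 16;  ∫_0^2 -6*x^2 dx = -16;  ∫_0^2 -4*x dx = -8.
Sum: 16 − 16 − 8 = -8.
So RHS = -∫_0^2 v(x) φ(x) dx = 8.
LHS = RHS, so the identity holds for this test φ.
Moreover u is smooth here and v(x) = u'(x) = -4*x - 2 pointwise, so the identity holds for every test function. Hence v is the weak derivative of u.


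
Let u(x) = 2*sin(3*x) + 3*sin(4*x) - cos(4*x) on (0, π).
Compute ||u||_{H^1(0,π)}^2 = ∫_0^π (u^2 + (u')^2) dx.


||u||_{H^1(0,π)}^2 = 408/7 + 105*π

u'(x) = 4*sin(4*x) + 6*cos(3*x) + 12*cos(4*x).
Expand u² and (u')² and integrate term by term on (0, π), using: for integers n ≥ 1, ∫_0^π sin²(nx) dx = ∫_0^π cos²(nx) dx = π/2; for n ≠ n', ∫_0^π sin(nx)sin(n'x) dx = ∫_0^π cos(nx)cos(n'x) dx = 0; and by product-to-sum, ∫_0^π sin(nx)cos(n'x) dx = ½∫_0^π [sin((n+n')x) + sin((n−n')x)] dx, which is 0 when n+n' is even and 2n/(n²−n'²) when n+n' is odd (it need not vanish on (0, π)).
  u² squared terms: (-1)²·∫cos(4x)² dx = 1·π/2 = π/2;  (2)²·∫sin(3x)² dx = 4·π/2 = 2*π;  (3)²·∫sin(4x)² dx = 9·π/2 = 9*π/2.
  u² cross terms: 2·(-1)·(2)·∫cos(4x)·sin(3x) dx = -4·(-6/7) = 24/7;  2·(-1)·(3)·∫cos(4x)·sin(4x) dx = -6·(0) = 0;  2·(2)·(3)·∫sin(3x)·sin(4x) dx = 12·(0) = 0.
  So ∫_0^π u² dx = π/2 + 2*π + 9*π/2 + 24/7 + 0 + 0 = 24/7 + 7*π.
  (u')² squared terms: (4)²·∫sin(4x)² dx = 16·π/2 = 8*π;  (6)²·∫cos(3x)² dx = 36·π/2 = 18*π;  (12)²·∫cos(4x)² dx = 144·π/2 = 72*π.
  (u')² cross terms: 2·(4)·(6)·∫sin(4x)·cos(3x) dx = 48·(8/7) = 384/7;  2·(4)·(12)·∫sin(4x)·cos(4x) dx = 96·(0) = 0;  2·(6)·(12)·∫cos(3x)·cos(4x) dx = 144·(0) = 0.
  So ∫_0^π (u')² dx = 8*π + 18*π + 72*π + 384/7 + 0 + 0 = 384/7 + 98*π.
||u||_{H^1}^2 = (24/7 + 7*π) + (384/7 + 98*π) = 408/7 + 105*π.


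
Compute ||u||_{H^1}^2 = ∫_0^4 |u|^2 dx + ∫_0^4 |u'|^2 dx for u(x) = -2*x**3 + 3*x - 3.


||u||_{H^1}^2 = 503912/35

The H^1 norm (squared) on an interval (0, L) is
  ||u||_{H^1}^2 = ∫_0^L u(x)^2 dx + ∫_0^L u'(x)^2 dx.
Compute u'(x) = 3 - 6*x**2.
Then u(x)^2 = 4*x**6 - 12*x**4 + 12*x**3 + 9*x**2 - 18*x + 9 and u'(x)^2 = 36*x**4 - 36*x**2 + 9.
Integrate each monomial from 0 to 4 using ∫_0^4 c·x^n dx = c·4^(n+1)/(n+1):
  ∫_0^4 u(x)^2 dx = ∫_0^4 (4*x^6 - 12*x^4 + 12*x^3 + 9*x^2 - 18*x + 9) dx. Term by term:
    ∫_0^4 4*x^6 dx = 65536/7;  ∫_0^4 -12*x^4 dx = -12288/5;  ∫_0^4 12*x^3 dx = 768;
    ∫_0^4 9*x^2 dx = 192;  ∫_0^4 -18*x dx = -144;  ∫_0^4 9 dx = 36.
  Sum: 65536/7 − 12288/5 + 768 + 192 − 144 + 36 = 271484/35.
  ∫_0^4 u'(x)^2 dx = ∫_0^4 (36*x^4 - 36*x^2 + 9) dx. Term by term:
    ∫_0^4 36*x^4 dx = 36864/5;  ∫_0^4 -36*x^2 dx = -768;  ∫_0^4 9 dx = 36.
  Sum: 36864/5 − 768 + 36 = 33204/5.
Adding: ||u||_{H^1}^2 = 271484/35 + 33204/5 = 503912/35.


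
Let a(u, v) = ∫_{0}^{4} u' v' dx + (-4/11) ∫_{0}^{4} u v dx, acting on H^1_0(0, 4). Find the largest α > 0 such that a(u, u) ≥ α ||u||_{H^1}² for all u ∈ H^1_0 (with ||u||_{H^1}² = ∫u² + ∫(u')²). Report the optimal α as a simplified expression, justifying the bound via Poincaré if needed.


α = (-64/11 + π^2)/(π^2 + 16)

Coercivity of a(·,·) on H^1_0(0, 4) means a(u, u) ≥ α ||u||_{H^1}² for every u ∈ H^1_0.
The interval has length L = 4, and Poincaré/coercivity depend only on L. Here a(u, u) = ∫(u')² + (-4/11)·∫u².
Here c = -4/11 < 0 with |c| < (π/L)² = π^2/16, so coercivity still holds. The condition a(u,u) ≥ α||u||_{H^1}² reads (1−α)∫(u')² ≥ (α−c)∫u². Any admissible α is ≤ 1 (rapidly oscillating u have ∫u²/∫(u')² → 0), and α = 1 would force 0 ≥ (1−c)∫u², impossible since c < 1; so 1−α > 0. By the sharp Poincaré inequality on H^1_0 of an interval of length L, ∫(u')² ≥ (π/L)²∫u² with equality for the first sine mode sin(π(x−x₀)/L) (x₀ the left endpoint), so the inequality holds for all u iff (1−α)(π/L)² ≥ α − c, i.e. α ≤ ((π/L)² + c)/((π/L)² + 1) = (1 + c(L/π)²)/(1 + (L/π)²). (Direct route, valid since c ≤ 0: Poincaré gives c∫u² ≥ c(L/π)²∫(u')², so a(u,u) ≥ (1 + c(L/π)²)∫(u')², while ||u||_{H^1}² ≤ (1 + (L/π)²)∫(u')²; dividing yields the same α.) With (π/L)² = π^2/16 and c = -4/11, the largest admissible constant is α = ((π/L)² + c)/((π/L)² + 1).
Simplifying, α = (-64/11 + π^2)/(π^2 + 16).


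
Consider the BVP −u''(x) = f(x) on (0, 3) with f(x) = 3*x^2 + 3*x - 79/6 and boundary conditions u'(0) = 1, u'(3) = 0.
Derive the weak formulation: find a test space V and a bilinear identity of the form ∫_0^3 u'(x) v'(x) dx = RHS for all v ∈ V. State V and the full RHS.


V = H^1(0, 3) (v unrestricted at boundary; u is determined up to an additive constant); weak form: ∫_0^3 u'v' dx = ∫_0^3 (3*x^2 + 3*x - 79/6) v dx − v(0) for all v ∈ V.

Multiply both sides by a test function v and integrate from 0 to 3:
  ∫_0^3 −u''(x) v(x) dx = ∫_0^3 f(x) v(x) dx.
Integrate the LHS by parts once:
  ∫_0^3 −u'' v dx = −[u'(x) v(x)]_0^3 + ∫_0^3 u'(x) v'(x) dx.
Thus ∫_0^3 u'(x) v'(x) dx = ∫_0^3 f(x) v(x) dx + [u'(x) v(x)]_0^3.
Choose V so that boundary terms are either known or forced to vanish.
u has inhomogeneous Neumann u'(0) = 1, u'(3) = 0. [u' v]_0^3 = (0)·v(3) − (1)·v(0) = − v(0). Take V = H^1(0, 3); boundary term becomes part of RHS.
Weak formulation: find u (satisfying any essential BC) such that ∫_0^3 u'(x) v'(x) dx = ∫_0^3 f v dx − v(0) for all v ∈ V (Neumann data are natural BCs: they enter the RHS as boundary terms).
Substituting f(x) = 3*x^2 + 3*x - 79/6, the right-hand side is ∫_0^3 (3*x^2 + 3*x - 79/6) v dx − v(0).
Compatibility check (pure Neumann): taking v ≡ 1 ∈ V gives 0 = ∫_0^3 f dx + (0) − (1), i.e. ∫_0^3 f dx must equal u'(0) − u'(3) = 1. Indeed ∫_0^3 (3*x^2 + 3*x - 79/6) dx = 1, so the data are compatible. The solution is then unique only up to an additive constant (fix it e.g. by requiring ∫_0^3 u dx = 0).


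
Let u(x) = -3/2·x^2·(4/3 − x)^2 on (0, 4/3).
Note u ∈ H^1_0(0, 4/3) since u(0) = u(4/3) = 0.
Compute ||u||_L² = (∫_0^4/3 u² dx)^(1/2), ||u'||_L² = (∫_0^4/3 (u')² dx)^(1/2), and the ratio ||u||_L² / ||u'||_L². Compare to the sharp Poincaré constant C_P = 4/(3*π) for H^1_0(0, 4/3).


||u||_L² / ||u'||_L² = 2*sqrt(3)/9 < C_P = 4/(3*π).

u(x) = -3/2·x^2·(4/3 − x)^2, so u'(x) = 2*x*(-9*x^2 + 18*x - 8)/3.
u(x) = -3/2·x^2·(4/3 − x)^2 vanishes at x = 0 and x = 4/3, so u ∈ H^1_0(0, 4/3). Differentiate via the product rule and integrate the resulting polynomials term by term.
  ∫_0^4/3 u² dx = ∫_0^4/3 (9*x^8/4 - 12*x^7 + 24*x^6 - 64*x^5/3 + 64*x^4/9) dx. Term by term:
    ∫_0^4/3 9*x^8/4 dx = 65536/19683;  ∫_0^4/3 -12*x^7 dx = -32768/2187;  ∫_0^4/3 24*x^6 dx = 131072/5103;
    ∫_0^4/3 -64*x^5/3 dx = -131072/6561;  ∫_0^4/3 64*x^4/9 dx = 65536/10935.
  Sum: 65536/19683 − 32768/2187 + 131072/5103 − 131072/6561 + 65536/10935 = 32768/688905.
  ∫_0^4/3 (u')² dx = ∫_0^4/3 (36*x^6 - 144*x^5 + 208*x^4 - 128*x^3 + 256*x^2/9) dx. Term by term:
    ∫_0^4/3 36*x^6 dx = 65536/1701;  ∫_0^4/3 -144*x^5 dx = -32768/243;  ∫_0^4/3 208*x^4 dx = 212992/1215;
    ∫_0^4/3 -128*x^3 dx = -8192/81;  ∫_0^4/3 256*x^2/9 dx = 16384/729.
  Sum: 65536/1701 − 32768/243 + 212992/1215 − 8192/81 + 16384/729 = 8192/25515.
∫_0^4/3 u² dx = 32768/688905, so ||u||_L² = 128*sqrt(210)/8505.
∫_0^4/3 (u')² dx = 8192/25515, so ||u'||_L² = 64*sqrt(70)/945.
Ratio ||u||_L² / ||u'||_L² = 2*sqrt(3)/9.
Sharp Poincaré constant on H^1_0(0, 4/3) is C_P = L/π = 4/(3*π), achieved by sin(3*π/4·x).
A polynomial bump cannot attain the sharp Poincaré constant (only the first sine eigenfunction does), so the ratio is strictly less than C_P, consistent with ||u||_L² ≤ C_P ||u'||_L².


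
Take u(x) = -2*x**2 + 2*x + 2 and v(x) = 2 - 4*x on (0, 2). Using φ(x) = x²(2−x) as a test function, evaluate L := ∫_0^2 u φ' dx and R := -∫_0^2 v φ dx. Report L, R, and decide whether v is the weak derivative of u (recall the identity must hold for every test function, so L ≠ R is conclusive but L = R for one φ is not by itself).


LHS = 56/15, RHS = 56/15. Yes, v = u' weakly.

u(x) = -2*x**2 + 2*x + 2, classical derivative u'(x) = 2 - 4*x.
φ(x) = x²(2−x), so φ'(x) = x*(4 - 3*x).
Note φ(0) = φ(2) = 0, so the boundary term u·φ vanishes.
LHS = ∫_0^2 u(x) φ'(x) dx = ∫_0^2 (6*x^4 - 14*x^3 + 2*x^2 + 8*x) dx. Term by term:
  ∫_0^2 6*x^4 dx = 192/5;  ∫_0^2 -14*x^3 dx = -56;  ∫_0^2 2*x^2 dx = 16/3;
  ∫_0^2 8*x dx = 16.
Sum: 192/5 − 56 + 16/3 + 16 = 56/15.
So LHS = 56/15.
∫_0^2 v(x) φ(x) dx = ∫_0^2 (4*x^4 - 10*x^3 + 4*x^2) dx. Term by term:
  ∫_0^2 4*x^4 dx = 128/5;  ∫_0^2 -10*x^3 dx = -40;  ∫_0^2 4*x^2 dx = 32/3.
Sum: 128/5 − 40 + 32/3 = -56/15.
So RHS = -∫_0^2 v(x) φ(x) dx = 56/15.
LHS = RHS, so the identity holds for this test φ.
Moreover u is smooth here and v(x) = u'(x) = 2 - 4*x pointwise, so the identity holds for every test function. Hence v is the weak derivative of u.


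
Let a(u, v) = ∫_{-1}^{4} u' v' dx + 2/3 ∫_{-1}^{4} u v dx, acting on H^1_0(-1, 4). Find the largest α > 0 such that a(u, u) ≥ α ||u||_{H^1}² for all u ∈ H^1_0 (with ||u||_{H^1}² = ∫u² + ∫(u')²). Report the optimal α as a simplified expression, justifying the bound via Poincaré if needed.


α = (π^2 + 50/3)/(π^2 + 25)

Coercivity of a(·,·) on H^1_0(-1, 4) means a(u, u) ≥ α ||u||_{H^1}² for every u ∈ H^1_0.
The interval has length L = 5, and Poincaré/coercivity depend only on L. Here a(u, u) = ∫(u')² + (2/3)·∫u².
Here 0 < c = 2/3 < 1. The condition a(u,u) ≥ α||u||_{H^1}² reads (1−α)∫(u')² ≥ (α−c)∫u². Any admissible α is ≤ 1 (rapidly oscillating u have ∫u²/∫(u')² → 0), and α = 1 would force 0 ≥ (1−c)∫u², impossible since c < 1; so 1−α > 0. By the sharp Poincaré inequality on H^1_0 of an interval of length L, ∫(u')² ≥ (π/L)²∫u² with equality for the first sine mode sin(π(x−x₀)/L) (x₀ the left endpoint), so the inequality holds for all u iff (1−α)(π/L)² ≥ α − c, i.e. α ≤ ((π/L)² + c)/((π/L)² + 1) = (1 + c(L/π)²)/(1 + (L/π)²). With (π/L)² = π^2/25 and c = 2/3, the largest admissible constant is α = ((π/L)² + c)/((π/L)² + 1).
Simplifying, α = (π^2 + 50/3)/(π^2 + 25).
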